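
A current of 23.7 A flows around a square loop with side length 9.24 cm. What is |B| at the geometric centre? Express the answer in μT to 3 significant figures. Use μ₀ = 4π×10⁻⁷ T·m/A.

Each side is a finite straight segment at perpendicular distance d = a/(2 tan(π/4)) = 0.0462 m from the centre, with end-angles ±π/4.
One side contributes B₁ = (μ₀I/4πd)·2 sin(π/4) = 7.25×10⁻⁵ T.
All 4 sides add in the same direction: B = 4 × 7.25×10⁻⁵ = 2.90×10⁻⁴ T.

B ≈ 290 μT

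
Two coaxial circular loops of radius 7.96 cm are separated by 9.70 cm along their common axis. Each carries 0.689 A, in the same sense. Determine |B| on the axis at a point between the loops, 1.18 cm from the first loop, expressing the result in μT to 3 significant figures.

Each loop contributes B = μ₀IR²/[2(R²+z²)^(3/2)] on the axis, with z measured from that loop.
Loop 1 (z = 0.0118 m): B₁ = 5.26×10⁻⁶ T. Loop 2 (z = 0.0852 m): B₂ = 1.73×10⁻⁶ T.
The fields add: B = B₁ + B₂ = 6.99×10⁻⁶ T.

B ≈ 6.99 μT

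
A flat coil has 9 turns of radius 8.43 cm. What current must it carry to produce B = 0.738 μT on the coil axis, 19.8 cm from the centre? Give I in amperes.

For an N-turn coil, B = Nμ₀IR²/[2(R²+z²)^(3/2)] with R = 0.0843 m, z = 0.198 m, so I = 2B(R²+z²)^(3/2)/(Nμ₀R²) = 2 × 7.38×10⁻⁷ × 9.97×10⁻³ / (9 × 4π×10⁻⁷ × 0.007106) = 0.183 A.

I ≈ 0.183 A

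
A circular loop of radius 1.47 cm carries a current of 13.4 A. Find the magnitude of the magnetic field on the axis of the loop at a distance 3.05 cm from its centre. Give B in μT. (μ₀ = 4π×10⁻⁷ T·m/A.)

B ≈ 46.9 μT

On the axis of a circular loop, B = μ₀IR² / [2(R²+z²)^(3/2)].
R² + z² = (0.0147)² + (0.0305)² = 0.001146 m², and (R²+z²)^(3/2) = 3.88×10⁻⁵ m³.
B = (4π×10⁻⁷ × 13.4 × 0.0002161) / (2 × 3.88×10⁻⁵) = 4.69×10⁻⁵ T.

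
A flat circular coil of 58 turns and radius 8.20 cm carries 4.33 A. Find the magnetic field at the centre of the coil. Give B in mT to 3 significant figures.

For an N-turn flat coil, B = Nμ₀I/(2R) with R = 0.082 m.
B = 58 × 3.32×10⁻⁵ T = 1.92×10⁻³ T.

B ≈ 1.92 mT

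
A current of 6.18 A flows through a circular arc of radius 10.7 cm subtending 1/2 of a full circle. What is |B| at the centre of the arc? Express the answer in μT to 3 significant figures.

The Biot–Savart field of a circular arc at its centre is B = μ₀Iφ/(4πR), with φ = 3.142 rad.
B = (4π×10⁻⁷ × 6.18 × 3.142) / (4π × 0.107) = 1.81×10⁻⁵ T.

B ≈ 18.1 μT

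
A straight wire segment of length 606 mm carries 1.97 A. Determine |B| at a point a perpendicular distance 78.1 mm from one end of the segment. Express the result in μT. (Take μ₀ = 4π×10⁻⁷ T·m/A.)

For a finite straight segment, B = (μ₀I/4πd)(sinθ₁ + sinθ₂), where θ₁, θ₂ are the angles from the perpendicular to each end.
The perpendicular foot is at one end, so the two end-offsets along the wire are 0 and L = 0.606 m.
sinθ₁ = 0/√(0²+0.0781²) = 0.0000; sinθ₂ = 0.606/√(0.606²+0.0781²) = 0.9918.
B = (4π×10⁻⁷ × 1.97) / (4π × 0.0781) × (0.0000 + 0.9918) = 2.50×10⁻⁶ T.

B ≈ 2.50 μT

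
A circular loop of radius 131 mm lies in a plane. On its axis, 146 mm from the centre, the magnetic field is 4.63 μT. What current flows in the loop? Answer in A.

I ≈ 3.24 A

On the axis of a loop, B = μ₀IR²/[2(R²+z²)^(3/2)], so I = 2B(R²+z²)^(3/2)/(μ₀R²).
R² + z² = 0.01716 + 0.02132 = 0.03848 m²; raised to 3/2 gives 7.55×10⁻³ m³.
I = 2 × 4.63×10⁻⁶ × 7.55×10⁻³ / (1.26×10⁻⁶ × 0.01716) = 3.24 A.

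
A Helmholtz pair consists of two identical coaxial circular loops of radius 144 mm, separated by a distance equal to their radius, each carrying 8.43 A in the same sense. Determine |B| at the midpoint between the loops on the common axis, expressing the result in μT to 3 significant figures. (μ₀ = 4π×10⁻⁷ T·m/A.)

Each loop contributes B = μ₀IR²/[2(R²+z²)^(3/2)] on the axis, with z measured from that loop.
Loop 1 (z = 0.072 m): B₁ = 2.63×10⁻⁵ T. Loop 2 (z = 0.072 m): B₂ = 2.63×10⁻⁵ T.
The fields add: B = B₁ + B₂ = 5.26×10⁻⁵ T.

B ≈ 52.6 μT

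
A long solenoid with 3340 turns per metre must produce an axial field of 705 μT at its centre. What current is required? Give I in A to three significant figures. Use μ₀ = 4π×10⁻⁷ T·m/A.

I ≈ 0.168 A

Inside a long solenoid B = μ₀nI with n = 3340 m⁻¹, so I = B/(μ₀n).
I = 7.05×10⁻⁴ / (4π×10⁻⁷ × 3340) = 0.168 A.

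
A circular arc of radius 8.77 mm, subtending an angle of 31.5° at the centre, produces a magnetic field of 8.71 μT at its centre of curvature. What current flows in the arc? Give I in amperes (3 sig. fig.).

I ≈ 1.39 A

For a circular arc, B = μ₀Iφ/(4πR) with φ in radians; here φ = 0.5498 rad.
So I = 4πRB/(μ₀φ) = 4π × 0.00877 × 8.71×10⁻⁶ / (4π×10⁻⁷ × 0.5498) = 1.39 A.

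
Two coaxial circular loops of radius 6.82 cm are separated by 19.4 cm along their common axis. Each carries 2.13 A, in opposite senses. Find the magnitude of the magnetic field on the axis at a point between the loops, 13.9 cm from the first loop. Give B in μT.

Each loop contributes B = μ₀IR²/[2(R²+z²)^(3/2)] on the axis, with z measured from that loop.
Loop 1 (z = 0.139 m): B₁ = 1.68×10⁻⁶ T. Loop 2 (z = 0.055 m): B₂ = 9.26×10⁻⁶ T.
The fields oppose: B = |B₁ − B₂| = 7.58×10⁻⁶ T.

B ≈ 7.58 μT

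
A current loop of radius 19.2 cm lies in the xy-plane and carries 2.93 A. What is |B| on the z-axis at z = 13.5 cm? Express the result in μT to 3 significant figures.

On the axis of a circular loop, B = μ₀IR² / [2(R²+z²)^(3/2)].
R² + z² = (0.192)² + (0.135)² = 0.05509 m², and (R²+z²)^(3/2) = 1.29×10⁻² m³.
B = (4π×10⁻⁷ × 2.93 × 0.03686) / (2 × 1.29×10⁻²) = 5.25×10⁻⁶ T.

B ≈ 5.25 μT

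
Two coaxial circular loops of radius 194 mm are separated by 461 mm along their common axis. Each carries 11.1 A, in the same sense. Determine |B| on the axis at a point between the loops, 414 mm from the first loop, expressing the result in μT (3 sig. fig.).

Each loop contributes B = μ₀IR²/[2(R²+z²)^(3/2)] on the axis, with z measured from that loop.
Loop 1 (z = 0.414 m): B₁ = 2.75×10⁻⁶ T. Loop 2 (z = 0.047 m): B₂ = 3.30×10⁻⁵ T.
The fields add: B = B₁ + B₂ = 3.57×10⁻⁵ T.

B ≈ 35.7 μT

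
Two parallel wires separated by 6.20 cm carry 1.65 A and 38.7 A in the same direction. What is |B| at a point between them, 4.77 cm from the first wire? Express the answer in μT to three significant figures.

Each long wire gives B = μ₀I/(2πd). Distances are d₁ = 0.0477 m and d₂ = 0.0143 m.
B₁ = 6.92×10⁻⁶ T, B₂ = 5.41×10⁻⁴ T.
Between parallel currents the two contributions point in opposite directions, so they subtract. B = |B₁ − B₂| = |6.92×10⁻⁶ − 5.41×10⁻⁴| = 5.34×10⁻⁴ T.

B ≈ 534 μT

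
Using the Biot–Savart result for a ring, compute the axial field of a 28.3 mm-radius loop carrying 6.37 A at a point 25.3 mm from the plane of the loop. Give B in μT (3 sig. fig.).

On the axis of a circular loop, B = μ₀IR² / [2(R²+z²)^(3/2)].
R² + z² = (0.0283)² + (0.0253)² = 0.001441 m², and (R²+z²)^(3/2) = 5.47×10⁻⁵ m³.
B = (4π×10⁻⁷ × 6.37 × 0.0008009) / (2 × 5.47×10⁻⁵) = 5.86×10⁻⁵ T.

B ≈ 58.6 μT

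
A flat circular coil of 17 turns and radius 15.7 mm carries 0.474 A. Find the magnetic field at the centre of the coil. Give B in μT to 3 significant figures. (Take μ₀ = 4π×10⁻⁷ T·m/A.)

B ≈ 322 μT

For an N-turn flat coil, B = Nμ₀I/(2R) with R = 0.0157 m.
B = 17 × 1.90×10⁻⁵ T = 3.22×10⁻⁴ T.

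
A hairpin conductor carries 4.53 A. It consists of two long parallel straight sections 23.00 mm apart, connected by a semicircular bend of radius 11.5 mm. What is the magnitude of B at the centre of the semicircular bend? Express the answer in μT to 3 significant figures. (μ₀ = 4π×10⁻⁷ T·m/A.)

B ≈ 203 μT

The semicircular arc contributes B_arc = μ₀I·π/(4πR) = μ₀I/(4R) = 1.24×10⁻⁴ T.
Each semi-infinite lead is at perpendicular distance R = 0.0115 m from the centre, with the perpendicular foot at its near end, so it contributes μ₀I/(4πR); both point the same way, together 7.88×10⁻⁵ T.
Arc and leads all point the same direction: B = 1.24×10⁻⁴ + 7.88×10⁻⁵ = 2.03×10⁻⁴ T.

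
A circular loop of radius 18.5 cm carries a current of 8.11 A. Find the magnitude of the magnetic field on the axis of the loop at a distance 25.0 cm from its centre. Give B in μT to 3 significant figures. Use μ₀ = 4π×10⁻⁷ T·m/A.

B ≈ 5.80 μT

On the axis of a circular loop, B = μ₀IR² / [2(R²+z²)^(3/2)].
R² + z² = (0.185)² + (0.25)² = 0.09673 m², and (R²+z²)^(3/2) = 3.01×10⁻² m³.
B = (4π×10⁻⁷ × 8.11 × 0.03422) / (2 × 3.01×10⁻²) = 5.80×10⁻⁶ T.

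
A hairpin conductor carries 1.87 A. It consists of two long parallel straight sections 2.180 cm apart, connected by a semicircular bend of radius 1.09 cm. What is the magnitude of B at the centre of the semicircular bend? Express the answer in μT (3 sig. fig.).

The semicircular arc contributes B_arc = μ₀I·π/(4πR) = μ₀I/(4R) = 5.39×10⁻⁵ T.
Each semi-infinite lead is at perpendicular distance R = 0.0109 m from the centre, with the perpendicular foot at its near end, so it contributes μ₀I/(4πR); both point the same way, together 3.43×10⁻⁵ T.
Arc and leads all point the same direction: B = 5.39×10⁻⁵ + 3.43×10⁻⁵ = 8.82×10⁻⁵ T.

B ≈ 88.2 μT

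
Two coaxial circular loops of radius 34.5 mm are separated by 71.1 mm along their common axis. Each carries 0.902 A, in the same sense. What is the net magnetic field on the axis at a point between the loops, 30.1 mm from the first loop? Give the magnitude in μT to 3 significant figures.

B ≈ 11.4 μT

Each loop contributes B = μ₀IR²/[2(R²+z²)^(3/2)] on the axis, with z measured from that loop.
Loop 1 (z = 0.0301 m): B₁ = 7.03×10⁻⁶ T. Loop 2 (z = 0.041 m): B₂ = 4.38×10⁻⁶ T.
The fields add: B = B₁ + B₂ = 1.14×10⁻⁵ T.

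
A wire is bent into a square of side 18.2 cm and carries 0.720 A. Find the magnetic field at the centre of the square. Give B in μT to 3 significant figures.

B ≈ 4.48 μT

Each side is a finite straight segment at perpendicular distance d = a/(2 tan(π/4)) = 0.091 m from the centre, with end-angles ±π/4.
One side contributes B₁ = (μ₀I/4πd)·2 sin(π/4) = 1.12×10⁻⁶ T.
All 4 sides add in the same direction: B = 4 × 1.12×10⁻⁶ = 4.48×10⁻⁶ T.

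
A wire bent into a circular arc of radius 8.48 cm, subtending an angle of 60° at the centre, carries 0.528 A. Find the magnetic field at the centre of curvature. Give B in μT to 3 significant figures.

The Biot–Savart field of a circular arc at its centre is B = μ₀Iφ/(4πR), with φ = 1.047 rad.
B = (4π×10⁻⁷ × 0.528 × 1.047) / (4π × 0.0848) = 6.52×10⁻⁷ T.

B ≈ 0.652 μT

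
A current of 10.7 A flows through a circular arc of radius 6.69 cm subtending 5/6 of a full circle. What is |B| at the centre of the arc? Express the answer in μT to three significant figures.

The Biot–Savart field of a circular arc at its centre is B = μ₀Iφ/(4πR), with φ = 5.236 rad.
B = (4π×10⁻⁷ × 10.7 × 5.236) / (4π × 0.0669) = 8.37×10⁻⁵ T.

B ≈ 83.7 μT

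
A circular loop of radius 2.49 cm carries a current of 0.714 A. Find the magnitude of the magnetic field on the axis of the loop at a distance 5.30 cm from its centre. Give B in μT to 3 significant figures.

B ≈ 1.39 μT

On the axis of a circular loop, B = μ₀IR² / [2(R²+z²)^(3/2)].
R² + z² = (0.0249)² + (0.053)² = 0.003429 m², and (R²+z²)^(3/2) = 2.01×10⁻⁴ m³.
B = (4π×10⁻⁷ × 0.714 × 0.00062) / (2 × 2.01×10⁻⁴) = 1.39×10⁻⁶ T.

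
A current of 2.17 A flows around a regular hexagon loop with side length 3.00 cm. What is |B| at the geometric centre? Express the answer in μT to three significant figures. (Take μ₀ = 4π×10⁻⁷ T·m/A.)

B ≈ 50.1 μT

Each side is a finite straight segment at perpendicular distance d = a/(2 tan(π/6)) = 0.02598 m from the centre, with end-angles ±π/6.
One side contributes B₁ = (μ₀I/4πd)·2 sin(π/6) = 8.35×10⁻⁶ T.
All 6 sides add in the same direction: B = 6 × 8.35×10⁻⁶ = 5.01×10⁻⁵ T.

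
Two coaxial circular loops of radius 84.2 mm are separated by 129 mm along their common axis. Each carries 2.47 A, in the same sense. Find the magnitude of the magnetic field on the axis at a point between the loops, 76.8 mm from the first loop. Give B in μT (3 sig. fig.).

B ≈ 18.7 μT

Each loop contributes B = μ₀IR²/[2(R²+z²)^(3/2)] on the axis, with z measured from that loop.
Loop 1 (z = 0.0768 m): B₁ = 7.43×10⁻⁶ T. Loop 2 (z = 0.0522 m): B₂ = 1.13×10⁻⁵ T.
The fields add: B = B₁ + B₂ = 1.87×10⁻⁵ T.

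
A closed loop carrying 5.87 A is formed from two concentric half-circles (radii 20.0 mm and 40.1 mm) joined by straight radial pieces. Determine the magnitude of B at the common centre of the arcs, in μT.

The radial connectors point toward the centre, so dl × r̂ = 0 and they contribute nothing.
Each semicircle gives μ₀I/(4R): inner arc 9.22×10⁻⁵ T, outer arc 4.60×10⁻⁵ T.
The two arcs carry current in opposite angular senses, so their fields oppose: B = |9.22×10⁻⁵ − 4.60×10⁻⁵| = 4.62×10⁻⁵ T.

B ≈ 46.2 μT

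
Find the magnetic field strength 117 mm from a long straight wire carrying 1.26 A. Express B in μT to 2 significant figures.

For an infinitely long straight wire, B = μ₀I/(2πd).
B = (4π×10⁻⁷ × 1.26) / (2π × 0.117) = 2.15×10⁻⁶ T.

B ≈ 2.2 μT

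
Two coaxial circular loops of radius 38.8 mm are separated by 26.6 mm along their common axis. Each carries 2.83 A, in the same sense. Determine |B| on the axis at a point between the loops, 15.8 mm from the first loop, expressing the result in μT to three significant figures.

B ≈ 77.4 μT

Each loop contributes B = μ₀IR²/[2(R²+z²)^(3/2)] on the axis, with z measured from that loop.
Loop 1 (z = 0.0158 m): B₁ = 3.64×10⁻⁵ T. Loop 2 (z = 0.0108 m): B₂ = 4.10×10⁻⁵ T.
The fields add: B = B₁ + B₂ = 7.74×10⁻⁵ T.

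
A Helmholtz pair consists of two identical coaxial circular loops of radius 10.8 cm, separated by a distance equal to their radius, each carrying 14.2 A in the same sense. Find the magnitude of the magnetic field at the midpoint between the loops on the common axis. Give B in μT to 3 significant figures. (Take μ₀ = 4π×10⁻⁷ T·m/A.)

Each loop contributes B = μ₀IR²/[2(R²+z²)^(3/2)] on the axis, with z measured from that loop.
Loop 1 (z = 0.054 m): B₁ = 5.91×10⁻⁵ T. Loop 2 (z = 0.054 m): B₂ = 5.91×10⁻⁵ T.
The fields add: B = B₁ + B₂ = 1.18×10⁻⁴ T.

B ≈ 118 μT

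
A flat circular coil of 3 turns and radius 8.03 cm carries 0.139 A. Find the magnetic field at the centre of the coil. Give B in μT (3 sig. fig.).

B ≈ 3.26 μT

For an N-turn flat coil, B = Nμ₀I/(2R) with R = 0.0803 m.
B = 3 × 1.09×10⁻⁶ T = 3.26×10⁻⁶ T.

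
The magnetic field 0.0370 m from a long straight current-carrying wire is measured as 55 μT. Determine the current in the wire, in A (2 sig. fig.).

For a long straight wire B = μ₀I/(2πd), so I = 2πdB/μ₀.
I = 2π × 0.037 × 5.50×10⁻⁵ / (4π×10⁻⁷) = 10.2 A.

I ≈ 10 A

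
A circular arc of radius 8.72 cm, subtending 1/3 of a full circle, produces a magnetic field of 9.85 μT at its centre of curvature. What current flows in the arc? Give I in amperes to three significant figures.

For a circular arc, B = μ₀Iφ/(4πR) with φ in radians; here φ = 2.094 rad.
So I = 4πRB/(μ₀φ) = 4π × 0.0872 × 9.85×10⁻⁶ / (4π×10⁻⁷ × 2.094) = 4.10 A.

I ≈ 4.10 A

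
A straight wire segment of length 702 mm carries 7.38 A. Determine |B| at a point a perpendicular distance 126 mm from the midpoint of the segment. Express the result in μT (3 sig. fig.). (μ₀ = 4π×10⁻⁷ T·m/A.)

For a finite straight segment, B = (μ₀I/4πd)(sinθ₁ + sinθ₂), where θ₁, θ₂ are the angles from the perpendicular to each end.
The perpendicular from the point meets the wire at its midpoint, so each end is L/2 = 0.351 m away along the wire.
sinθ₁ = 0.351/√(0.351²+0.126²) = 0.9412; sinθ₂ = 0.351/√(0.351²+0.126²) = 0.9412.
B = (4π×10⁻⁷ × 7.38) / (4π × 0.126) × (0.9412 + 0.9412) = 1.10×10⁻⁵ T.

B ≈ 11.0 μT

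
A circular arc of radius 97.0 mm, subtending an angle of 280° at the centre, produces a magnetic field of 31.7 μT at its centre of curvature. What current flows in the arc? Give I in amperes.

For a circular arc, B = μ₀Iφ/(4πR) with φ in radians; here φ = 4.887 rad.
So I = 4πRB/(μ₀φ) = 4π × 0.097 × 3.17×10⁻⁵ / (4π×10⁻⁷ × 4.887) = 6.29 A.

I ≈ 6.29 A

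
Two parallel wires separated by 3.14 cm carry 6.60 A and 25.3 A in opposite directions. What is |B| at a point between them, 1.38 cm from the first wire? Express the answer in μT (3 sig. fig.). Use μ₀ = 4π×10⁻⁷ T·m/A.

Each long wire gives B = μ₀I/(2πd). Distances are d₁ = 0.0138 m and d₂ = 0.0176 m.
B₁ = 9.57×10⁻⁵ T, B₂ = 2.87×10⁻⁴ T.
Between antiparallel currents both contributions point the same way, so they add. B = B₁ + B₂ = 9.57×10⁻⁵ + 2.87×10⁻⁴ = 3.83×10⁻⁴ T.

B ≈ 383 μT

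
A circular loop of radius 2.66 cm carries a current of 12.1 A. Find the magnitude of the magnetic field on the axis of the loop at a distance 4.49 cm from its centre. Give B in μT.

B ≈ 37.8 μT

On the axis of a circular loop, B = μ₀IR² / [2(R²+z²)^(3/2)].
R² + z² = (0.0266)² + (0.0449)² = 0.002724 m², and (R²+z²)^(3/2) = 1.42×10⁻⁴ m³.
B = (4π×10⁻⁷ × 12.1 × 0.0007076) / (2 × 1.42×10⁻⁴) = 3.78×10⁻⁵ T.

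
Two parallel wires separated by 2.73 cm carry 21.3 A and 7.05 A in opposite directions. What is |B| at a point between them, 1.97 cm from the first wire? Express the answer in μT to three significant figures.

B ≈ 402 μT

Each long wire gives B = μ₀I/(2πd). Distances are d₁ = 0.0197 m and d₂ = 0.0076 m.
B₁ = 2.16×10⁻⁴ T, B₂ = 1.86×10⁻⁴ T.
Between antiparallel currents both contributions point the same way, so they add. B = B₁ + B₂ = 2.16×10⁻⁴ + 1.86×10⁻⁴ = 4.02×10⁻⁴ T.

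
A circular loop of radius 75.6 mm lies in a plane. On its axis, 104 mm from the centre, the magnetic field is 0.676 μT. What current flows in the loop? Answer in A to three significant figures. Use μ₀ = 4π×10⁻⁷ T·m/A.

On the axis of a loop, B = μ₀IR²/[2(R²+z²)^(3/2)], so I = 2B(R²+z²)^(3/2)/(μ₀R²).
R² + z² = 0.005715 + 0.01082 = 0.01653 m²; raised to 3/2 gives 2.13×10⁻³ m³.
I = 2 × 6.76×10⁻⁷ × 2.13×10⁻³ / (1.26×10⁻⁶ × 0.005715) = 0.400 A.

I ≈ 0.400 A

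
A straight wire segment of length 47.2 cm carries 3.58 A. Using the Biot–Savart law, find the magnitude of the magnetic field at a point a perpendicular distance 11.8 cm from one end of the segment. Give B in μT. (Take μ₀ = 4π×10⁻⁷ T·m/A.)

B ≈ 2.94 μT

For a finite straight segment, B = (μ₀I/4πd)(sinθ₁ + sinθ₂), where θ₁, θ₂ are the angles from the perpendicular to each end.
The perpendicular foot is at one end, so the two end-offsets along the wire are 0 and L = 0.472 m.
sinθ₁ = 0/√(0²+0.118²) = 0.0000; sinθ₂ = 0.472/√(0.472²+0.118²) = 0.9701.
B = (4π×10⁻⁷ × 3.58) / (4π × 0.118) × (0.0000 + 0.9701) = 2.94×10⁻⁶ T.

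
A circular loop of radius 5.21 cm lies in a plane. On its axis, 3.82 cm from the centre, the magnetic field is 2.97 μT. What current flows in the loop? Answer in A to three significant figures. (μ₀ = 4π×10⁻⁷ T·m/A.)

On the axis of a loop, B = μ₀IR²/[2(R²+z²)^(3/2)], so I = 2B(R²+z²)^(3/2)/(μ₀R²).
R² + z² = 0.002714 + 0.001459 = 0.004174 m²; raised to 3/2 gives 2.70×10⁻⁴ m³.
I = 2 × 2.97×10⁻⁶ × 2.70×10⁻⁴ / (1.26×10⁻⁶ × 0.002714) = 0.470 A.

I ≈ 0.470 A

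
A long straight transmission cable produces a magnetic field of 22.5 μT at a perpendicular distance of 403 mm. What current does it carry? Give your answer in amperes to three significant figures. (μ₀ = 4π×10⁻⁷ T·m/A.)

I ≈ 45.3 A

For a long straight wire B = μ₀I/(2πd), so I = 2πdB/μ₀.
I = 2π × 0.403 × 2.25×10⁻⁵ / (4π×10⁻⁷) = 45.3 A.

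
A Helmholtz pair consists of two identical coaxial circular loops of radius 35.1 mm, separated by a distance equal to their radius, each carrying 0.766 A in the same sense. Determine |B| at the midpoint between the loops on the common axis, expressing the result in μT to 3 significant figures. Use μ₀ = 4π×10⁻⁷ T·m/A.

B ≈ 19.6 μT

Each loop contributes B = μ₀IR²/[2(R²+z²)^(3/2)] on the axis, with z measured from that loop.
Loop 1 (z = 0.01755 m): B₁ = 9.81×10⁻⁶ T. Loop 2 (z = 0.01755 m): B₂ = 9.81×10⁻⁶ T.
The fields add: B = B₁ + B₂ = 1.96×10⁻⁵ T.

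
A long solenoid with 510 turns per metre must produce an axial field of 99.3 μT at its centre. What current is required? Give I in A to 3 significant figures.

I ≈ 0.155 A

Inside a long solenoid B = μ₀nI with n = 510 m⁻¹, so I = B/(μ₀n).
I = 9.93×10⁻⁵ / (4π×10⁻⁷ × 510) = 0.155 A.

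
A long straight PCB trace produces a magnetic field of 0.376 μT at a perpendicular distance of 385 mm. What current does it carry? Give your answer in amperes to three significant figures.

I ≈ 0.724 A

For a long straight wire B = μ₀I/(2πd), so I = 2πdB/μ₀.
I = 2π × 0.385 × 3.76×10⁻⁷ / (4π×10⁻⁷) = 0.724 A.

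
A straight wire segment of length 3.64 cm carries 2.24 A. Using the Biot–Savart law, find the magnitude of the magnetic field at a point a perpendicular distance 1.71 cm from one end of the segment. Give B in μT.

For a finite straight segment, B = (μ₀I/4πd)(sinθ₁ + sinθ₂), where θ₁, θ₂ are the angles from the perpendicular to each end.
The perpendicular foot is at one end, so the two end-offsets along the wire are 0 and L = 0.0364 m.
sinθ₁ = 0/√(0²+0.0171²) = 0.0000; sinθ₂ = 0.0364/√(0.0364²+0.0171²) = 0.9051.
B = (4π×10⁻⁷ × 2.24) / (4π × 0.0171) × (0.0000 + 0.9051) = 1.19×10⁻⁵ T.

B ≈ 11.9 μT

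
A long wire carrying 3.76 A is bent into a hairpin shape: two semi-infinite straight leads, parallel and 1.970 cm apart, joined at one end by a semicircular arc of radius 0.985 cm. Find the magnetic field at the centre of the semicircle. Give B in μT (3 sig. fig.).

The semicircular arc contributes B_arc = μ₀I·π/(4πR) = μ₀I/(4R) = 1.20×10⁻⁴ T.
Each semi-infinite lead is at perpendicular distance R = 0.00985 m from the centre, with the perpendicular foot at its near end, so it contributes μ₀I/(4πR); both point the same way, together 7.63×10⁻⁵ T.
Arc and leads all point the same direction: B = 1.20×10⁻⁴ + 7.63×10⁻⁵ = 1.96×10⁻⁴ T.

B ≈ 196 μT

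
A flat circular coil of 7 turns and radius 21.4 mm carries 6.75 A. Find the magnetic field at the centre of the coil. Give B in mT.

For an N-turn flat coil, B = Nμ₀I/(2R) with R = 0.0214 m.
B = 7 × 1.98×10⁻⁴ T = 1.39×10⁻³ T.

B ≈ 1.39 mT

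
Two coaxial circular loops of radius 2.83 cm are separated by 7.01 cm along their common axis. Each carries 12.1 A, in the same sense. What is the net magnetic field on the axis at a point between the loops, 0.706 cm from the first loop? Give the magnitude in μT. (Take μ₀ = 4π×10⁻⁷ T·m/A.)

B ≈ 264 μT

Each loop contributes B = μ₀IR²/[2(R²+z²)^(3/2)] on the axis, with z measured from that loop.
Loop 1 (z = 0.00706 m): B₁ = 2.45×10⁻⁴ T. Loop 2 (z = 0.06304 m): B₂ = 1.85×10⁻⁵ T.
The fields add: B = B₁ + B₂ = 2.64×10⁻⁴ T.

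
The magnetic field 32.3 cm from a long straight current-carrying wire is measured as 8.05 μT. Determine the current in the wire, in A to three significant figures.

For a long straight wire B = μ₀I/(2πd), so I = 2πdB/μ₀.
I = 2π × 0.323 × 8.05×10⁻⁶ / (4π×10⁻⁷) = 13.0 A.

I ≈ 13.0 A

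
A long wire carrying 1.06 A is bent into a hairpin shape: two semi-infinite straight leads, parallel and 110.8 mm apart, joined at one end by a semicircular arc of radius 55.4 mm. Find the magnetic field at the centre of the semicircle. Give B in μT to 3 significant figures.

The semicircular arc contributes B_arc = μ₀I·π/(4πR) = μ₀I/(4R) = 6.01×10⁻⁶ T.
Each semi-infinite lead is at perpendicular distance R = 0.0554 m from the centre, with the perpendicular foot at its near end, so it contributes μ₀I/(4πR); both point the same way, together 3.83×10⁻⁶ T.
Arc and leads all point the same direction: B = 6.01×10⁻⁶ + 3.83×10⁻⁶ = 9.84×10⁻⁶ T.

B ≈ 9.84 μT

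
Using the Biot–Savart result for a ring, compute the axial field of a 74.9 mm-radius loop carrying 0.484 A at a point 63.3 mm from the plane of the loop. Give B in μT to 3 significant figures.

On the axis of a circular loop, B = μ₀IR² / [2(R²+z²)^(3/2)].
R² + z² = (0.0749)² + (0.0633)² = 0.009617 m², and (R²+z²)^(3/2) = 9.43×10⁻⁴ m³.
B = (4π×10⁻⁷ × 0.484 × 0.00561) / (2 × 9.43×10⁻⁴) = 1.81×10⁻⁶ T.

B ≈ 1.81 μT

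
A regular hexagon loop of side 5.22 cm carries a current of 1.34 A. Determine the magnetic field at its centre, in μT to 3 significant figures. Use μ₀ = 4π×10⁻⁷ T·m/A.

B ≈ 17.8 μT

Each side is a finite straight segment at perpendicular distance d = a/(2 tan(π/6)) = 0.04521 m from the centre, with end-angles ±π/6.
One side contributes B₁ = (μ₀I/4πd)·2 sin(π/6) = 2.96×10⁻⁶ T.
All 6 sides add in the same direction: B = 6 × 2.96×10⁻⁶ = 1.78×10⁻⁵ T.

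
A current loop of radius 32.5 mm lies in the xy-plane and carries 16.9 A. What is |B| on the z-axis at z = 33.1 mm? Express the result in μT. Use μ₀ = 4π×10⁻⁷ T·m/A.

On the axis of a circular loop, B = μ₀IR² / [2(R²+z²)^(3/2)].
R² + z² = (0.0325)² + (0.0331)² = 0.002152 m², and (R²+z²)^(3/2) = 9.98×10⁻⁵ m³.
B = (4π×10⁻⁷ × 16.9 × 0.001056) / (2 × 9.98×10⁻⁵) = 1.12×10⁻⁴ T.

B ≈ 112 μT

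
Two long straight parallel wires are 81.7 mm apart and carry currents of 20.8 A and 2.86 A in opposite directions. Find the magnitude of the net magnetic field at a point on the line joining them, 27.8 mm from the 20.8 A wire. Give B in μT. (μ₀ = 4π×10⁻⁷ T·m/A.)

Each long wire gives B = μ₀I/(2πd). Distances are d₁ = 0.0278 m and d₂ = 0.0539 m.
B₁ = 1.50×10⁻⁴ T, B₂ = 1.06×10⁻⁵ T.
Between antiparallel currents both contributions point the same way, so they add. B = B₁ + B₂ = 1.50×10⁻⁴ + 1.06×10⁻⁵ = 1.60×10⁻⁴ T.

B ≈ 160 μT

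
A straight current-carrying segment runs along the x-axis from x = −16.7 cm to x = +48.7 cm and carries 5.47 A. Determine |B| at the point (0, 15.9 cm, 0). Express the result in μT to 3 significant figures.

For a finite straight segment, B = (μ₀I/4πd)(sinθ₁ + sinθ₂), where θ₁, θ₂ are the angles from the perpendicular to each end.
The perpendicular distance is d = 0.159 m; the end-offsets along the wire are a = 0.167 m and b = 0.487 m.
sinθ₁ = 0.167/√(0.167²+0.159²) = 0.7242; sinθ₂ = 0.487/√(0.487²+0.159²) = 0.9506.
B = (4π×10⁻⁷ × 5.47) / (4π × 0.159) × (0.7242 + 0.9506) = 5.76×10⁻⁶ T.

B ≈ 5.76 μT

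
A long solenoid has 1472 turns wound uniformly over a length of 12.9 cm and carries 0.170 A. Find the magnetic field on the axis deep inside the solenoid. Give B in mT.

B ≈ 2.44 mT

Inside a long solenoid, B = μ₀nI with n = 1.141×10⁴ turns/m.
B = 4π×10⁻⁷ × 1.141×10⁴ × 0.170 = 2.44×10⁻³ T.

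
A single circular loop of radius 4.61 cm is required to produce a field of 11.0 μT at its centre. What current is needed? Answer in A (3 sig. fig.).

I ≈ 0.807 A

At the centre of a circular loop B = μ₀I/(2R), so I = 2RB/μ₀.
With R = 0.0461 m, I = 2 × 0.0461 × 1.10×10⁻⁵ / (4π×10⁻⁷) = 0.807 A.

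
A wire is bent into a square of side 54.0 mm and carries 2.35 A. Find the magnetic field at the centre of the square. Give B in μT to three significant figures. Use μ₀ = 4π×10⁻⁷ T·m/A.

B ≈ 49.2 μT

Each side is a finite straight segment at perpendicular distance d = a/(2 tan(π/4)) = 0.027 m from the centre, with end-angles ±π/4.
One side contributes B₁ = (μ₀I/4πd)·2 sin(π/4) = 1.23×10⁻⁵ T.
All 4 sides add in the same direction: B = 4 × 1.23×10⁻⁵ = 4.92×10⁻⁵ T.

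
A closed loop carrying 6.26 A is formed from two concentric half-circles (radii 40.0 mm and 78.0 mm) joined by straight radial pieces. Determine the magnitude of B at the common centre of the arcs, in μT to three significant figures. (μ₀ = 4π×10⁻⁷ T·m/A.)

B ≈ 24.0 μT

The radial connectors point toward the centre, so dl × r̂ = 0 and they contribute nothing.
Each semicircle gives μ₀I/(4R): inner arc 4.92×10⁻⁵ T, outer arc 2.52×10⁻⁵ T.
The two arcs carry current in opposite angular senses, so their fields oppose: B = |4.92×10⁻⁵ − 2.52×10⁻⁵| = 2.40×10⁻⁵ T.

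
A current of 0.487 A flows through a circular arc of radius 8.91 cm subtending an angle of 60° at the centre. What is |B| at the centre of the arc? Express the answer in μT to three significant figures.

The Biot–Savart field of a circular arc at its centre is B = μ₀Iφ/(4πR), with φ = 1.047 rad.
B = (4π×10⁻⁷ × 0.487 × 1.047) / (4π × 0.0891) = 5.72×10⁻⁷ T.

B ≈ 0.572 μT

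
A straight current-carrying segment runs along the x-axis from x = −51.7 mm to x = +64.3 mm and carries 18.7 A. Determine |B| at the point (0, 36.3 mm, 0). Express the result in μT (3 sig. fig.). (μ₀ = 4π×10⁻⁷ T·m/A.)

For a finite straight segment, B = (μ₀I/4πd)(sinθ₁ + sinθ₂), where θ₁, θ₂ are the angles from the perpendicular to each end.
The perpendicular distance is d = 0.0363 m; the end-offsets along the wire are a = 0.0517 m and b = 0.0643 m.
sinθ₁ = 0.0517/√(0.0517²+0.0363²) = 0.8184; sinθ₂ = 0.0643/√(0.0643²+0.0363²) = 0.8708.
B = (4π×10⁻⁷ × 18.7) / (4π × 0.0363) × (0.8184 + 0.8708) = 8.70×10⁻⁵ T.

B ≈ 87.0 μT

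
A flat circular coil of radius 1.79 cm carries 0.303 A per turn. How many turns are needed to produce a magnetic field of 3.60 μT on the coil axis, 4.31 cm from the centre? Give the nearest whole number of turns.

For an N-turn coil, B = Nμ₀IR²/[2(R²+z²)^(3/2)]. A single turn gives B₁ = 6.00×10⁻⁷ T with R = 0.0179 m, z = 0.0431 m.
N = B/B₁ = 3.60×10⁻⁶ / 6.00×10⁻⁷ = 6.00.

N = 6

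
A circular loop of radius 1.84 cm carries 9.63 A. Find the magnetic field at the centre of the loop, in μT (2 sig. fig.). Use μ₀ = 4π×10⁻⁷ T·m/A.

B ≈ 330 μT

At the centre of a circular loop the Biot–Savart law gives B = μ₀I/(2R).
B = (4π×10⁻⁷ × 9.63) / (2 × 0.0184) = 3.29×10⁻⁴ T.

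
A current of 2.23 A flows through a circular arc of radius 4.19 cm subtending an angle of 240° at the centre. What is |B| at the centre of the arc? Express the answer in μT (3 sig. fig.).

The Biot–Savart field of a circular arc at its centre is B = μ₀Iφ/(4πR), with φ = 4.189 rad.
B = (4π×10⁻⁷ × 2.23 × 4.189) / (4π × 0.0419) = 2.23×10⁻⁵ T.

B ≈ 22.3 μT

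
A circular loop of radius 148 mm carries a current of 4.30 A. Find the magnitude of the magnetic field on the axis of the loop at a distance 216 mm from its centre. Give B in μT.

On the axis of a circular loop, B = μ₀IR² / [2(R²+z²)^(3/2)].
R² + z² = (0.148)² + (0.216)² = 0.06856 m², and (R²+z²)^(3/2) = 1.80×10⁻² m³.
B = (4π×10⁻⁷ × 4.30 × 0.0219) / (2 × 1.80×10⁻²) = 3.30×10⁻⁶ T.

B ≈ 3.30 μT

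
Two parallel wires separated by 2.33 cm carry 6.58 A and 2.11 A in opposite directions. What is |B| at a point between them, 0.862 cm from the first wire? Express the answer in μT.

B ≈ 181 μT

Each long wire gives B = μ₀I/(2πd). Distances are d₁ = 0.00862 m and d₂ = 0.01468 m.
B₁ = 1.53×10⁻⁴ T, B₂ = 2.87×10⁻⁵ T.
Between antiparallel currents both contributions point the same way, so they add. B = B₁ + B₂ = 1.53×10⁻⁴ + 2.87×10⁻⁵ = 1.81×10⁻⁴ T.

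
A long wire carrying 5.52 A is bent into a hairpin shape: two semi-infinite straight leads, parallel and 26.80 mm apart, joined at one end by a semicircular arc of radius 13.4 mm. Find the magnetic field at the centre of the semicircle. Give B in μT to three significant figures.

B ≈ 212 μT

The semicircular arc contributes B_arc = μ₀I·π/(4πR) = μ₀I/(4R) = 1.29×10⁻⁴ T.
Each semi-infinite lead is at perpendicular distance R = 0.0134 m from the centre, with the perpendicular foot at its near end, so it contributes μ₀I/(4πR); both point the same way, together 8.24×10⁻⁵ T.
Arc and leads all point the same direction: B = 1.29×10⁻⁴ + 8.24×10⁻⁵ = 2.12×10⁻⁴ T.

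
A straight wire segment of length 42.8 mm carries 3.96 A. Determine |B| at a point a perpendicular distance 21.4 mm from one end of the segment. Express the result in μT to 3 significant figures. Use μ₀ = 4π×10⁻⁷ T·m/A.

For a finite straight segment, B = (μ₀I/4πd)(sinθ₁ + sinθ₂), where θ₁, θ₂ are the angles from the perpendicular to each end.
The perpendicular foot is at one end, so the two end-offsets along the wire are 0 and L = 0.0428 m.
sinθ₁ = 0/√(0²+0.0214²) = 0.0000; sinθ₂ = 0.0428/√(0.0428²+0.0214²) = 0.8944.
B = (4π×10⁻⁷ × 3.96) / (4π × 0.0214) × (0.0000 + 0.8944) = 1.66×10⁻⁵ T.

B ≈ 16.6 μT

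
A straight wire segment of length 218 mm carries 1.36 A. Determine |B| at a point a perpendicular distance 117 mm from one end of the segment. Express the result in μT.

B ≈ 1.02 μT

For a finite straight segment, B = (μ₀I/4πd)(sinθ₁ + sinθ₂), where θ₁, θ₂ are the angles from the perpendicular to each end.
The perpendicular foot is at one end, so the two end-offsets along the wire are 0 and L = 0.218 m.
sinθ₁ = 0/√(0²+0.117²) = 0.0000; sinθ₂ = 0.218/√(0.218²+0.117²) = 0.8811.
B = (4π×10⁻⁷ × 1.36) / (4π × 0.117) × (0.0000 + 0.8811) = 1.02×10⁻⁶ T.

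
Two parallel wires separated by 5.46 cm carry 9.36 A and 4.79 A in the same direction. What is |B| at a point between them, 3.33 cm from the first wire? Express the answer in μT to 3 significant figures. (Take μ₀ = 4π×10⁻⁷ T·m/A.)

Each long wire gives B = μ₀I/(2πd). Distances are d₁ = 0.0333 m and d₂ = 0.0213 m.
B₁ = 5.62×10⁻⁵ T, B₂ = 4.50×10⁻⁵ T.
Between parallel currents the two contributions point in opposite directions, so they subtract. B = |B₁ − B₂| = |5.62×10⁻⁵ − 4.50×10⁻⁵| = 1.12×10⁻⁵ T.

B ≈ 11.2 μT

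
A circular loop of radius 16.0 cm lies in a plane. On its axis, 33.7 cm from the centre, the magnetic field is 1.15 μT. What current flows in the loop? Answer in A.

I ≈ 3.71 A

On the axis of a loop, B = μ₀IR²/[2(R²+z²)^(3/2)], so I = 2B(R²+z²)^(3/2)/(μ₀R²).
R² + z² = 0.0256 + 0.1136 = 0.1392 m²; raised to 3/2 gives 5.19×10⁻² m³.
I = 2 × 1.15×10⁻⁶ × 5.19×10⁻² / (1.26×10⁻⁶ × 0.0256) = 3.71 A.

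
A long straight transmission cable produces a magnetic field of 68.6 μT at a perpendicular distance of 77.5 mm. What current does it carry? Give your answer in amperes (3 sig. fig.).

For a long straight wire B = μ₀I/(2πd), so I = 2πdB/μ₀.
I = 2π × 0.0775 × 6.86×10⁻⁵ / (4π×10⁻⁷) = 26.6 A.

I ≈ 26.6 A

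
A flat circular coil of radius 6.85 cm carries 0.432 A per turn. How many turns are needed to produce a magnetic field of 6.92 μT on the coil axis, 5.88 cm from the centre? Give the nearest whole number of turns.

N = 4

For an N-turn coil, B = Nμ₀IR²/[2(R²+z²)^(3/2)]. A single turn gives B₁ = 1.73×10⁻⁶ T with R = 0.0685 m, z = 0.0588 m.
N = B/B₁ = 6.92×10⁻⁶ / 1.73×10⁻⁶ = 4.00.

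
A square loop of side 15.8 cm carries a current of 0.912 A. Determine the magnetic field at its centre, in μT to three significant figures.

B ≈ 6.53 μT

Each side is a finite straight segment at perpendicular distance d = a/(2 tan(π/4)) = 0.079 m from the centre, with end-angles ±π/4.
One side contributes B₁ = (μ₀I/4πd)·2 sin(π/4) = 1.63×10⁻⁶ T.
All 4 sides add in the same direction: B = 4 × 1.63×10⁻⁶ = 6.53×10⁻⁶ T.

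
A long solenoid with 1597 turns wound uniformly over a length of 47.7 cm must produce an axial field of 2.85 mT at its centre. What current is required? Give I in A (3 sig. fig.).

I ≈ 0.677 A

Inside a long solenoid B = μ₀nI with n = 3348 m⁻¹, so I = B/(μ₀n).
I = 2.85×10⁻³ / (4π×10⁻⁷ × 3348) = 0.677 A.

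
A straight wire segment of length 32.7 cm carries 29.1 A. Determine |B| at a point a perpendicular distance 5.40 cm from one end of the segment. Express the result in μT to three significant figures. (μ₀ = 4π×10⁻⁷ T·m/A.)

For a finite straight segment, B = (μ₀I/4πd)(sinθ₁ + sinθ₂), where θ₁, θ₂ are the angles from the perpendicular to each end.
The perpendicular foot is at one end, so the two end-offsets along the wire are 0 and L = 0.327 m.
sinθ₁ = 0/√(0²+0.054²) = 0.0000; sinθ₂ = 0.327/√(0.327²+0.054²) = 0.9866.
B = (4π×10⁻⁷ × 29.1) / (4π × 0.054) × (0.0000 + 0.9866) = 5.32×10⁻⁵ T.

B ≈ 53.2 μT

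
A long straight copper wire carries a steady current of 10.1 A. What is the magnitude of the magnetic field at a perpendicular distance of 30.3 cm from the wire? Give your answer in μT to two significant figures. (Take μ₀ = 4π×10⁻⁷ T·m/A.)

B ≈ 6.7 μT

For an infinitely long straight wire, B = μ₀I/(2πd).
B = (4π×10⁻⁷ × 10.1) / (2π × 0.303) = 6.67×10⁻⁶ T.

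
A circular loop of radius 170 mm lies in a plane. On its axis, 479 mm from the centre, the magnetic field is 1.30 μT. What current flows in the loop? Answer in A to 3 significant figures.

I ≈ 9.40 A

On the axis of a loop, B = μ₀IR²/[2(R²+z²)^(3/2)], so I = 2B(R²+z²)^(3/2)/(μ₀R²).
R² + z² = 0.0289 + 0.2294 = 0.2583 m²; raised to 3/2 gives 0.131 m³.
I = 2 × 1.30×10⁻⁶ × 0.131 / (1.26×10⁻⁶ × 0.0289) = 9.40 A.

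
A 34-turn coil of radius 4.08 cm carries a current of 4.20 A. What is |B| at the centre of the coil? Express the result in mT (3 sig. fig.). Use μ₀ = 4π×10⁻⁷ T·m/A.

For an N-turn flat coil, B = Nμ₀I/(2R) with R = 0.0408 m.
B = 34 × 6.47×10⁻⁵ T = 2.20×10⁻³ T.

B ≈ 2.20 mT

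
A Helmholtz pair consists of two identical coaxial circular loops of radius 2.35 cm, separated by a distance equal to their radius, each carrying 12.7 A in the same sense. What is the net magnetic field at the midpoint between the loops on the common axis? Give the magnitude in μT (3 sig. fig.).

Each loop contributes B = μ₀IR²/[2(R²+z²)^(3/2)] on the axis, with z measured from that loop.
Loop 1 (z = 0.01175 m): B₁ = 2.43×10⁻⁴ T. Loop 2 (z = 0.01175 m): B₂ = 2.43×10⁻⁴ T.
The fields add: B = B₁ + B₂ = 4.86×10⁻⁴ T.

B ≈ 486 μT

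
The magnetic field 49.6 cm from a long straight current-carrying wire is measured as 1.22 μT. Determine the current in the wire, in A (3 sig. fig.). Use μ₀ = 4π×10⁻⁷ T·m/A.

For a long straight wire B = μ₀I/(2πd), so I = 2πdB/μ₀.
I = 2π × 0.496 × 1.22×10⁻⁶ / (4π×10⁻⁷) = 3.03 A.

I ≈ 3.03 A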